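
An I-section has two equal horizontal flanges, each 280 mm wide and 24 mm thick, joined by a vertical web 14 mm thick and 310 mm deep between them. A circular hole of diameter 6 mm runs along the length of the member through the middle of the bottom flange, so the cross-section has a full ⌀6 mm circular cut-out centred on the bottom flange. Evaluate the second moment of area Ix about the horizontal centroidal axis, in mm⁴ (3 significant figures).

Decompose the section into non-overlapping parts with the origin at the bottom-left of its bounding rectangle.
Bottom flange: 280 × 24, A = 6 720 mm², y = 12 mm, Ī = 322 560 mm⁴.
Web: 14 × 310, A = 4 340 mm², y = 179 mm, Ī = 34 756 167 mm⁴.
Top flange: 280 × 24, A = 6 720 mm², y = 346 mm, Ī = 322 560 mm⁴.
Hole (subtracted): ⌀6, A = 28.274 mm², y = 12 mm, Ī = 63.617 mm⁴.
Centroid: ȳ = ΣA·y / ΣA = 179.27 mm.
Transfer each piece to the horizontal centroidal axis using Ī + A·d² with d = y − 179.27:
  bottom flange: d = -167.27 mm → contributes +188 334 129 mm⁴
  web: d = -0.26599 mm → contributes +34 756 474 mm⁴
  top flange: d = 166.73 mm → contributes +187 140 102 mm⁴
  hole: d = -167.27 mm → contributes −791 120 mm⁴
Total I = 409 439 584 mm⁴.

Ix ≈ 4.09 × 10⁸ mm⁴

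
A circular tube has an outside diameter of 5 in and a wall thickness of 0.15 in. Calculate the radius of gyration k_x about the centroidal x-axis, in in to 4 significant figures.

Break the section into simple shapes (no overlaps), measuring from the bottom-left corner of the bounding box.
Outer circle: ⌀5, A = 19.635 in², y = 2.5 in, Ī = 30.6796 in⁴.
Bore (subtracted): ⌀4.7, A = 17.3494 in², y = 2.5 in, Ī = 23.9531 in⁴.
By symmetry the centroid is at mid-height, ȳ = 2.5 in.
All pieces are centred on the centroidal x-axis, so I = ΣĪ (holes subtracted) = 6.72654 in⁴.
Radius of gyration: k = √(I/A) = √(6.72654 / 2.28551) = 1.71555 in.

k_x ≈ 1.716 in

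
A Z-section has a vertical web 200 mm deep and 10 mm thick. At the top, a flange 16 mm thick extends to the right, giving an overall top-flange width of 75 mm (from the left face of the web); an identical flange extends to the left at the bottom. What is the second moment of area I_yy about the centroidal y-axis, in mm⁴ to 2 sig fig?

I_yy ≈ 3.7 × 10⁶ mm⁴

Decompose the section into non-overlapping parts with the origin at the bottom-left of its bounding rectangle.
Web: 10 × 200, A = 2 000 mm², x = 70 mm, Ī = 16 667 mm⁴.
Top flange (beyond web): 65 × 16, A = 1 040 mm², x = 107.5 mm, Ī = 366 167 mm⁴.
Bottom flange (beyond web): 65 × 16, A = 1 040 mm², x = 32.5 mm, Ī = 366 167 mm⁴.
Centroid: x̄ = ΣA·x / ΣA = 70 mm.
Transfer each piece to the centroidal y-axis using Ī + A·d² with d = x − 70:
  web: d = 0 mm → contributes +16 667 mm⁴
  top flange (beyond web): d = 37.5 mm → contributes +1 828 667 mm⁴
  bottom flange (beyond web): d = -37.5 mm → contributes +1 828 667 mm⁴
Total I = 3 674 000 mm⁴.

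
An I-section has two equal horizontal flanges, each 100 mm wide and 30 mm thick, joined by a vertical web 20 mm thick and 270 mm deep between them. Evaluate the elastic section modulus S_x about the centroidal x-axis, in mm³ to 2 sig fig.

Break the section into simple shapes (no overlaps), measuring from the bottom-left corner of the bounding box.
Bottom flange: 100 × 30, A = 3 000 mm², y = 15 mm, Ī = 225 000 mm⁴.
Web: 20 × 270, A = 5 400 mm², y = 165 mm, Ī = 32 805 000 mm⁴.
Top flange: 100 × 30, A = 3 000 mm², y = 315 mm, Ī = 225 000 mm⁴.
By symmetry the centroid is at mid-height, ȳ = 165 mm.
Transfer each piece to the centroidal x-axis using Ī + A·d² with d = y − 165:
  bottom flange: d = -150 mm → contributes +67 725 000 mm⁴
  web: d = 0 mm → contributes +32 805 000 mm⁴
  top flange: d = 150 mm → contributes +67 725 000 mm⁴
Total I = 168 255 000 mm⁴.
Extreme fibre distance c = 165 mm; S = I/c = 1 019 727 mm³.

S_x ≈ 1.0 × 10⁶ mm³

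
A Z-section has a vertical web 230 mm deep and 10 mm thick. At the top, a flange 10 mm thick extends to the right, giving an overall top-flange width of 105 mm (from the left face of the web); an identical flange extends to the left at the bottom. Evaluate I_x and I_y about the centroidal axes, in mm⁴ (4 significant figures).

Split into non-overlapping primitives; take the origin at the lower-left of the bounding box.
Web: 10 × 230, A = 2 300 mm², y = 115 mm, Ī = 10 139 167 mm⁴.
Top flange (beyond web): 95 × 10, A = 950 mm², y = 225 mm, Ī = 7916.67 mm⁴.
Bottom flange (beyond web): 95 × 10, A = 950 mm², y = 5 mm, Ī = 7916.67 mm⁴.
Centroid: ȳ = ΣA·y / ΣA = 115 mm.
Transfer each piece to the centroidal x-axis using Ī + A·d² with d = y − 115:
  web: d = 0 mm → contributes +10 139 167 mm⁴
  top flange (beyond web): d = 110 mm → contributes +11 502 917 mm⁴
  bottom flange (beyond web): d = -110 mm → contributes +11 502 917 mm⁴
Total I = 33 145 000 mm⁴.
For the y-axis: x̄ = 100 mm.
Repeating about the centroidal y-axis gives I_y = 6 685 000 mm⁴.

I_x ≈ 3.315 × 10⁷ mm⁴, I_y ≈ 6.685 × 10⁶ mm⁴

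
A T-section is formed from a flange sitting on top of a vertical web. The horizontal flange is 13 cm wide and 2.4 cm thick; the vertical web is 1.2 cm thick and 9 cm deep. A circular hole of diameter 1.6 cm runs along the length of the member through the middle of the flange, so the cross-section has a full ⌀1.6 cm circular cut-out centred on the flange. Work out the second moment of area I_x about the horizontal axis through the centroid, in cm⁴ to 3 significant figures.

Split into non-overlapping primitives; take the origin at the lower-left of the bounding box.
Flange: 13 × 2.4, A = 31.2 cm², y = 10.2 cm, Ī = 14.976 cm⁴.
Web: 1.2 × 9, A = 10.8 cm², y = 4.5 cm, Ī = 72.9 cm⁴.
Hole (subtracted): ⌀1.6, A = 2.0106 cm², y = 10.2 cm, Ī = 0.3217 cm⁴.
Centroid: ȳ = ΣA·y / ΣA = 8.6606 cm.
Transfer each piece to the horizontal axis through the centroid using Ī + A·d² with d = y − 8.6606:
  flange: d = 1.5394 cm → contributes +88.913 cm⁴
  web: d = -4.1606 cm → contributes +259.85 cm⁴
  hole: d = 1.5394 cm → contributes −5.0864 cm⁴
Total I = 343.68 cm⁴.

I_x ≈ 344 cm⁴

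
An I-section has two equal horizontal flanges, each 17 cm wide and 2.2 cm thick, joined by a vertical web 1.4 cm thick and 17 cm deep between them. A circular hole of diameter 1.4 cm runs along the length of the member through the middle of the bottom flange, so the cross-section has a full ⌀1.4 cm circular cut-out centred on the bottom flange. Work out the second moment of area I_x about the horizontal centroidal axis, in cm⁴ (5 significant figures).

Decompose the section into non-overlapping parts with the origin at the bottom-left of its bounding rectangle.
Bottom flange: 17 × 2.2, A = 37.4 cm², y = 1.1 cm, Ī = 15.08467 cm⁴.
Web: 1.4 × 17, A = 23.8 cm², y = 10.7 cm, Ī = 573.1833 cm⁴.
Top flange: 17 × 2.2, A = 37.4 cm², y = 20.3 cm, Ī = 15.08467 cm⁴.
Hole (subtracted): ⌀1.4, A = 1.53938 cm², y = 1.1 cm, Ī = 0.1885741 cm⁴.
Centroid: ȳ = ΣA·y / ΣA = 10.85226 cm.
Transfer each piece to the horizontal centroidal axis using Ī + A·d² with d = y − 10.85226:
  bottom flange: d = -9.752256 cm → contributes +3572.068 cm⁴
  web: d = -0.1522559 cm → contributes +573.7351 cm⁴
  top flange: d = 9.447744 cm → contributes +3353.404 cm⁴
  hole: d = -9.752256 cm → contributes −146.5936 cm⁴
Total I = 7352.613 cm⁴.

I_x ≈ 7352.6 cm⁴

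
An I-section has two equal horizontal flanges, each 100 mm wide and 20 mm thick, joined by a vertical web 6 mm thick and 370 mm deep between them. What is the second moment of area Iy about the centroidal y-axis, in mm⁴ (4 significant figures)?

Break the section into simple shapes (no overlaps), measuring from the bottom-left corner of the bounding box.
Bottom flange: 100 × 20, A = 2 000 mm², x = 50 mm, Ī = 1 666 667 mm⁴.
Web: 6 × 370, A = 2 220 mm², x = 50 mm, Ī = 6 660 mm⁴.
Top flange: 100 × 20, A = 2 000 mm², x = 50 mm, Ī = 1 666 667 mm⁴.
By symmetry the centroid is at mid-width, x̄ = 50 mm.
All pieces are centred on the centroidal y-axis, so I = ΣĪ = 3 339 993 mm⁴.

Iy ≈ 3.340 × 10⁶ mm⁴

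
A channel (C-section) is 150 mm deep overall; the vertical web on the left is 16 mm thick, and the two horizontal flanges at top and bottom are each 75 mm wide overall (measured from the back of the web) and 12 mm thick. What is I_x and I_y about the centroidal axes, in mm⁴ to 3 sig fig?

I_x ≈ 1.13 × 10⁷ mm⁴, I_y ≈ 1.71 × 10⁶ mm⁴

Break the section into simple shapes (no overlaps), measuring from the bottom-left corner of the bounding box.
Web: 16 × 150, A = 2 400 mm², y = 75 mm, Ī = 4 500 000 mm⁴.
Top flange (beyond web): 59 × 12, A = 708 mm², y = 144 mm, Ī = 8 496 mm⁴.
Bottom flange (beyond web): 59 × 12, A = 708 mm², y = 6 mm, Ī = 8 496 mm⁴.
By symmetry the centroid is at mid-height, ȳ = 75 mm.
Transfer each piece to the centroidal x-axis using Ī + A·d² with d = y − 75:
  web: d = 0 mm → contributes +4 500 000 mm⁴
  top flange (beyond web): d = 69 mm → contributes +3 379 284 mm⁴
  bottom flange (beyond web): d = -69 mm → contributes +3 379 284 mm⁴
Total I = 11 258 568 mm⁴.
For the y-axis: x̄ = 21.915 mm.
Repeating about the centroidal y-axis gives I_y = 1 714 316 mm⁴.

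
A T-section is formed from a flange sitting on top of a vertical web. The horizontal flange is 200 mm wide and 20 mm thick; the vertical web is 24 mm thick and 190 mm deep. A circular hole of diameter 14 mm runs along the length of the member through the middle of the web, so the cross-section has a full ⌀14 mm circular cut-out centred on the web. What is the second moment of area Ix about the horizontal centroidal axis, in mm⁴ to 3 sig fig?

Break the section into simple shapes (no overlaps), measuring from the bottom-left corner of the bounding box.
Flange: 200 × 20, A = 4 000 mm², y = 200 mm, Ī = 133 333 mm⁴.
Web: 24 × 190, A = 4 560 mm², y = 95 mm, Ī = 13 718 000 mm⁴.
Hole (subtracted): ⌀14, A = 153.94 mm², y = 95 mm, Ī = 1885.7 mm⁴.
Centroid: ȳ = ΣA·y / ΣA = 144.96 mm.
Transfer each piece to the horizontal centroidal axis using Ī + A·d² with d = y − 144.96:
  flange: d = 55.036 mm → contributes +12 249 204 mm⁴
  web: d = -49.964 mm → contributes +25 101 564 mm⁴
  hole: d = -49.964 mm → contributes −386 176 mm⁴
Total I = 36 964 592 mm⁴.

Ix ≈ 3.70 × 10⁷ mm⁴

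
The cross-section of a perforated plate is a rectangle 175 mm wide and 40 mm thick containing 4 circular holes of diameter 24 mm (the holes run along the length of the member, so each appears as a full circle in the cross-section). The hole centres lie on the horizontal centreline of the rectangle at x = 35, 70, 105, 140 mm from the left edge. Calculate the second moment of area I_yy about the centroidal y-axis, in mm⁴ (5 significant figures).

I_yy ≈ 1.5029 × 10⁷ mm⁴

Decompose the section into non-overlapping parts with the origin at the bottom-left of its bounding rectangle.
Plate: 175 × 40, A = 7 000 mm², x = 87.5 mm, Ī = 17 864 583 mm⁴.
Hole 1 (subtracted): ⌀24, A = 452.3893 mm², x = 35 mm, Ī = 16286.02 mm⁴.
Hole 2 (subtracted): ⌀24, A = 452.3893 mm², x = 70 mm, Ī = 16286.02 mm⁴.
Hole 3 (subtracted): ⌀24, A = 452.3893 mm², x = 105 mm, Ī = 16286.02 mm⁴.
Hole 4 (subtracted): ⌀24, A = 452.3893 mm², x = 140 mm, Ī = 16286.02 mm⁴.
By symmetry the centroid is at mid-width, x̄ = 87.5 mm.
Transfer each piece to the centroidal y-axis using Ī + A·d² with d = x − 87.5:
  plate: d = 0 mm → contributes +17 864 583 mm⁴
  hole 1: d = -52.5 mm → contributes −1 263 184 mm⁴
  hole 2: d = -17.5 mm → contributes −154830.3 mm⁴
  hole 3: d = 17.5 mm → contributes −154830.3 mm⁴
  hole 4: d = 52.5 mm → contributes −1 263 184 mm⁴
Total I = 15 028 555 mm⁴.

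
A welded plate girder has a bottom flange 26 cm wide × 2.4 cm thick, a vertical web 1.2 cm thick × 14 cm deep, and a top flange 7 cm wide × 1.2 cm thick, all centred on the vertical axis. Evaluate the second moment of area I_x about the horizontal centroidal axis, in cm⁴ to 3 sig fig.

I_x ≈ 2700 cm⁴

Break the section into simple shapes (no overlaps), measuring from the bottom-left corner of the bounding box.
Bottom plate: 26 × 2.4, A = 62.4 cm², y = 1.2 cm, Ī = 29.952 cm⁴.
Web plate: 1.2 × 14, A = 16.8 cm², y = 9.4 cm, Ī = 274.4 cm⁴.
Top plate: 7 × 1.2, A = 8.4 cm², y = 17 cm, Ī = 1.008 cm⁴.
Centroid: ȳ = ΣA·y / ΣA = 4.2877 cm.
Transfer each piece to the horizontal centroidal axis using Ī + A·d² with d = y − 4.2877:
  bottom plate: d = -3.0877 cm → contributes +624.86 cm⁴
  web plate: d = 5.1123 cm → contributes +713.48 cm⁴
  top plate: d = 12.712 cm → contributes +1358.5 cm⁴
Total I = 2696.8 cm⁴.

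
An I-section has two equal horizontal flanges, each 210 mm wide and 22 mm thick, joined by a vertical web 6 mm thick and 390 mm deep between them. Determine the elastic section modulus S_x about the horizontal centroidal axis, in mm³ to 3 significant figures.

Decompose the section into non-overlapping parts with the origin at the bottom-left of its bounding rectangle.
Bottom flange: 210 × 22, A = 4 620 mm², y = 11 mm, Ī = 186 340 mm⁴.
Web: 6 × 390, A = 2 340 mm², y = 217 mm, Ī = 29 659 500 mm⁴.
Top flange: 210 × 22, A = 4 620 mm², y = 423 mm, Ī = 186 340 mm⁴.
By symmetry the centroid is at mid-height, ȳ = 217 mm.
Transfer each piece to the horizontal centroidal axis using Ī + A·d² with d = y − 217:
  bottom flange: d = -206 mm → contributes +196 240 660 mm⁴
  web: d = 0 mm → contributes +29 659 500 mm⁴
  top flange: d = 206 mm → contributes +196 240 660 mm⁴
Total I = 422 140 820 mm⁴.
Extreme fibre distance c = 217 mm; S = I/c = 1 945 349 mm³.

S_x ≈ 1.95 × 10⁶ mm³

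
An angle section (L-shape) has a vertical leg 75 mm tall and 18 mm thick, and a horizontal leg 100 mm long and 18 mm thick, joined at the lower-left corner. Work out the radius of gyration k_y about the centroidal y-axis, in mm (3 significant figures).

Decompose the section into non-overlapping parts with the origin at the bottom-left of its bounding rectangle.
Vertical leg: 18 × 75, A = 1 350 mm², x = 9 mm, Ī = 36 450 mm⁴.
Horizontal leg (remainder): 82 × 18, A = 1 476 mm², x = 59 mm, Ī = 827 052 mm⁴.
Centroid: x̄ = ΣA·x / ΣA = 35.115 mm.
Transfer each piece to the centroidal y-axis using Ī + A·d² with d = x − 35.115:
  vertical leg: d = -26.115 mm → contributes +957 116 mm⁴
  horizontal leg (remainder): d = 23.885 mm → contributes +1 669 125 mm⁴
Total I = 2 626 241 mm⁴.
Radius of gyration: k = √(I/A) = √(2 626 241 / 2 826) = 30.485 mm.

k_y ≈ 30.5 mm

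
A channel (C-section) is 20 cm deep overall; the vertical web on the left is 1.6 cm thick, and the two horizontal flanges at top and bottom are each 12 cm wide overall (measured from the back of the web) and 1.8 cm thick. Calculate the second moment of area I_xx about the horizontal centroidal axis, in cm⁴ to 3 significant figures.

Treat the section as a set of non-overlapping primitives; coordinates are from the bounding-box lower-left.
Web: 1.6 × 20, A = 32 cm², y = 10 cm, Ī = 1066.7 cm⁴.
Top flange (beyond web): 10.4 × 1.8, A = 18.72 cm², y = 19.1 cm, Ī = 5.0544 cm⁴.
Bottom flange (beyond web): 10.4 × 1.8, A = 18.72 cm², y = 0.9 cm, Ī = 5.0544 cm⁴.
By symmetry the centroid is at mid-height, ȳ = 10 cm.
Transfer each piece to the horizontal centroidal axis using Ī + A·d² with d = y − 10:
  web: d = 0 cm → contributes +1066.7 cm⁴
  top flange (beyond web): d = 9.1 cm → contributes +1555.3 cm⁴
  bottom flange (beyond web): d = -9.1 cm → contributes +1555.3 cm⁴
Total I = 4177.2 cm⁴.

I_xx ≈ 4180 cm⁴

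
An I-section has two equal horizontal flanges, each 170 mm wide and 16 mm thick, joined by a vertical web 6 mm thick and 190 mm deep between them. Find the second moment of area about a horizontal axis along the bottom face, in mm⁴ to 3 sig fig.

Decompose the section into non-overlapping parts with the origin at the bottom-left of its bounding rectangle.
Bottom flange: 170 × 16, A = 2 720 mm², y = 8 mm, Ī = 58 027 mm⁴.
Web: 6 × 190, A = 1 140 mm², y = 111 mm, Ī = 3 429 500 mm⁴.
Top flange: 170 × 16, A = 2 720 mm², y = 214 mm, Ī = 58 027 mm⁴.
Transfer each piece to the bottom edge using Ī + A·d² with d = y − 0:
  bottom flange: d = 8 mm → contributes +232 107 mm⁴
  web: d = 111 mm → contributes +17 475 440 mm⁴
  top flange: d = 214 mm → contributes +124 623 147 mm⁴
Total I = 142 330 693 mm⁴.

I_base ≈ 1.42 × 10⁸ mm⁴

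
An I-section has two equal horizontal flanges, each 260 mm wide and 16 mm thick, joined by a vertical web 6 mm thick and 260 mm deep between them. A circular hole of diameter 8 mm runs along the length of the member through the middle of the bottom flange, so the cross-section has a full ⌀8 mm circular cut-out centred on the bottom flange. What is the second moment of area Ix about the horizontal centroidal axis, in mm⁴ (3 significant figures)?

Decompose the section into non-overlapping parts with the origin at the bottom-left of its bounding rectangle.
Bottom flange: 260 × 16, A = 4 160 mm², y = 8 mm, Ī = 88 747 mm⁴.
Web: 6 × 260, A = 1 560 mm², y = 146 mm, Ī = 8 788 000 mm⁴.
Top flange: 260 × 16, A = 4 160 mm², y = 284 mm, Ī = 88 747 mm⁴.
Hole (subtracted): ⌀8, A = 50.265 mm², y = 8 mm, Ī = 201.06 mm⁴.
Centroid: ȳ = ΣA·y / ΣA = 146.71 mm.
Transfer each piece to the horizontal centroidal axis using Ī + A·d² with d = y − 146.71:
  bottom flange: d = -138.71 mm → contributes +80 124 091 mm⁴
  web: d = -0.70568 mm → contributes +8 788 777 mm⁴
  top flange: d = 137.29 mm → contributes +78 503 626 mm⁴
  hole: d = -138.71 mm → contributes −967 272 mm⁴
Total I = 166 449 221 mm⁴.

Ix ≈ 1.66 × 10⁸ mm⁴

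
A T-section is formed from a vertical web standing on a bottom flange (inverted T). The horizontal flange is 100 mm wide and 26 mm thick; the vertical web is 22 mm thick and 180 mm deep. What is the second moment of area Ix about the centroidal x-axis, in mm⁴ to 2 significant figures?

Treat the section as a set of non-overlapping primitives; coordinates are from the bounding-box lower-left.
Flange: 100 × 26, A = 2 600 mm², y = 13 mm, Ī = 146 467 mm⁴.
Web: 22 × 180, A = 3 960 mm², y = 116 mm, Ī = 10 692 000 mm⁴.
Centroid: ȳ = ΣA·y / ΣA = 75.18 mm.
Transfer each piece to the centroidal x-axis using Ī + A·d² with d = y − 75.18:
  flange: d = -62.18 mm → contributes +10 197 958 mm⁴
  web: d = 40.82 mm → contributes +17 291 464 mm⁴
Total I = 27 489 422 mm⁴.

Ix ≈ 2.7 × 10⁷ mm⁴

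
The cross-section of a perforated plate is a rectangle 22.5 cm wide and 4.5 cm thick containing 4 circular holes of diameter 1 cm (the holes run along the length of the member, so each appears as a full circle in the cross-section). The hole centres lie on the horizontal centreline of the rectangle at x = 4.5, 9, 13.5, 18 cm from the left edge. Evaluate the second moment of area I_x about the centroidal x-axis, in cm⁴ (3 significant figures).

Treat the section as a set of non-overlapping primitives; coordinates are from the bounding-box lower-left.
Plate: 22.5 × 4.5, A = 101.25 cm², y = 2.25 cm, Ī = 170.86 cm⁴.
Hole 1 (subtracted): ⌀1, A = 0.7854 cm², y = 2.25 cm, Ī = 0.049087 cm⁴.
Hole 2 (subtracted): ⌀1, A = 0.7854 cm², y = 2.25 cm, Ī = 0.049087 cm⁴.
Hole 3 (subtracted): ⌀1, A = 0.7854 cm², y = 2.25 cm, Ī = 0.049087 cm⁴.
Hole 4 (subtracted): ⌀1, A = 0.7854 cm², y = 2.25 cm, Ī = 0.049087 cm⁴.
By symmetry the centroid is at mid-height, ȳ = 2.25 cm.
All pieces are centred on the centroidal x-axis, so I = ΣĪ (holes subtracted) = 170.66 cm⁴.

I_x ≈ 171 cm⁴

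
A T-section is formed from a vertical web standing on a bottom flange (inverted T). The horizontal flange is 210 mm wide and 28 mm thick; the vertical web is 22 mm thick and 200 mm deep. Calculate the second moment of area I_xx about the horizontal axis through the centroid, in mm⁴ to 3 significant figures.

I_xx ≈ 4.78 × 10⁷ mm⁴

Break the section into simple shapes (no overlaps), measuring from the bottom-left corner of the bounding box.
Flange: 210 × 28, A = 5 880 mm², y = 14 mm, Ī = 384 160 mm⁴.
Web: 22 × 200, A = 4 400 mm², y = 128 mm, Ī = 14 666 667 mm⁴.
Centroid: ȳ = ΣA·y / ΣA = 62.794 mm.
Transfer each piece to the horizontal axis through the centroid using Ī + A·d² with d = y − 62.794:
  flange: d = -48.794 mm → contributes +14 383 455 mm⁴
  web: d = 65.206 mm → contributes +33 374 815 mm⁴
Total I = 47 758 269 mm⁴.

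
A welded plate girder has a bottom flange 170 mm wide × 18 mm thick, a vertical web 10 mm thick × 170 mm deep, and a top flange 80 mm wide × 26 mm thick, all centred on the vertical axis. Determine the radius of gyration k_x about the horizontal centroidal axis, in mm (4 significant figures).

k_x ≈ 85.74 mm

Break the section into simple shapes (no overlaps), measuring from the bottom-left corner of the bounding box.
Bottom plate: 170 × 18, A = 3 060 mm², y = 9 mm, Ī = 82 620 mm⁴.
Web plate: 10 × 170, A = 1 700 mm², y = 103 mm, Ī = 4 094 167 mm⁴.
Top plate: 80 × 26, A = 2 080 mm², y = 201 mm, Ī = 117 173 mm⁴.
Centroid: ȳ = ΣA·y / ΣA = 90.7485 mm.
Transfer each piece to the horizontal centroidal axis using Ī + A·d² with d = y − 90.7485:
  bottom plate: d = -81.7485 mm → contributes +20 532 060 mm⁴
  web plate: d = 12.2515 mm → contributes +4 349 334 mm⁴
  top plate: d = 110.251 mm → contributes +25 400 374 mm⁴
Total I = 50 281 767 mm⁴.
Radius of gyration: k = √(I/A) = √(50 281 767 / 6 840) = 85.7388 mm.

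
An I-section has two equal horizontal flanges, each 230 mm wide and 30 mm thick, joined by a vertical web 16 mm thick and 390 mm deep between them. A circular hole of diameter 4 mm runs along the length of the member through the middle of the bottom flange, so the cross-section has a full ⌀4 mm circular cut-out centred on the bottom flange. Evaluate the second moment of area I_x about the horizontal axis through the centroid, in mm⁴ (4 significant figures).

Treat the section as a set of non-overlapping primitives; coordinates are from the bounding-box lower-left.
Bottom flange: 230 × 30, A = 6 900 mm², y = 15 mm, Ī = 517 500 mm⁴.
Web: 16 × 390, A = 6 240 mm², y = 225 mm, Ī = 79 092 000 mm⁴.
Top flange: 230 × 30, A = 6 900 mm², y = 435 mm, Ī = 517 500 mm⁴.
Hole (subtracted): ⌀4, A = 12.5664 mm², y = 15 mm, Ī = 12.5664 mm⁴.
Centroid: ȳ = ΣA·y / ΣA = 225.132 mm.
Transfer each piece to the horizontal axis through the centroid using Ī + A·d² with d = y − 225.132:
  bottom flange: d = -210.132 mm → contributes +305 189 478 mm⁴
  web: d = -0.131766 mm → contributes +79 092 108 mm⁴
  top flange: d = 209.868 mm → contributes +304 425 761 mm⁴
  hole: d = -210.132 mm → contributes −554 885 mm⁴
Total I = 688 152 463 mm⁴.

I_x ≈ 6.882 × 10⁸ mm⁴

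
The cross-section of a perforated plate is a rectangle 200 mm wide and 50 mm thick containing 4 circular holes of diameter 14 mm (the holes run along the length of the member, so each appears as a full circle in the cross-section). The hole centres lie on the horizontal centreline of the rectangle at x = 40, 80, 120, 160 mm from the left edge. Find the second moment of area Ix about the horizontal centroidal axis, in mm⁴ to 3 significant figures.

Treat the section as a set of non-overlapping primitives; coordinates are from the bounding-box lower-left.
Plate: 200 × 50, A = 10 000 mm², y = 25 mm, Ī = 2 083 333 mm⁴.
Hole 1 (subtracted): ⌀14, A = 153.94 mm², y = 25 mm, Ī = 1885.7 mm⁴.
Hole 2 (subtracted): ⌀14, A = 153.94 mm², y = 25 mm, Ī = 1885.7 mm⁴.
Hole 3 (subtracted): ⌀14, A = 153.94 mm², y = 25 mm, Ī = 1885.7 mm⁴.
Hole 4 (subtracted): ⌀14, A = 153.94 mm², y = 25 mm, Ī = 1885.7 mm⁴.
By symmetry the centroid is at mid-height, ȳ = 25 mm.
All pieces are centred on the horizontal centroidal axis, so I = ΣĪ (holes subtracted) = 2 075 790 mm⁴.

Ix ≈ 2.08 × 10⁶ mm⁴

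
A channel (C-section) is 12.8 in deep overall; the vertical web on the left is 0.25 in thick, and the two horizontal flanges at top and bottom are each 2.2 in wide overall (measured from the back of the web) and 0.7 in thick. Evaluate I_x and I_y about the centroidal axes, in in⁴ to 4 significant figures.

Split into non-overlapping primitives; take the origin at the lower-left of the bounding box.
Web: 0.25 × 12.8, A = 3.2 in², y = 6.4 in, Ī = 43.6907 in⁴.
Top flange (beyond web): 1.95 × 0.7, A = 1.365 in², y = 12.45 in, Ī = 0.0557375 in⁴.
Bottom flange (beyond web): 1.95 × 0.7, A = 1.365 in², y = 0.35 in, Ī = 0.0557375 in⁴.
By symmetry the centroid is at mid-height, ȳ = 6.4 in.
Transfer each piece to the centroidal x-axis using Ī + A·d² with d = y − 6.4:
  web: d = 0 in → contributes +43.6907 in⁴
  top flange (beyond web): d = 6.05 in → contributes +50.0182 in⁴
  bottom flange (beyond web): d = -6.05 in → contributes +50.0182 in⁴
Total I = 143.727 in⁴.
For the y-axis: x̄ = 0.631408 in.
Repeating about the centroidal y-axis gives I_y = 2.66429 in⁴.

I_x ≈ 143.7 in⁴, I_y ≈ 2.664 in⁴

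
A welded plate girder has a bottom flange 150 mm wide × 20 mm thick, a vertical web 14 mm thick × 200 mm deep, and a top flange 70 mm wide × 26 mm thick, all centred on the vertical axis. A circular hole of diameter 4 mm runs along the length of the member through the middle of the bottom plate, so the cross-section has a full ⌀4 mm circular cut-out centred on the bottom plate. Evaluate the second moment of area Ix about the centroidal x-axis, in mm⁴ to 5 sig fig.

Ix ≈ 6.6936 × 10⁷ mm⁴

Decompose the section into non-overlapping parts with the origin at the bottom-left of its bounding rectangle.
Bottom plate: 150 × 20, A = 3 000 mm², y = 10 mm, Ī = 100 000 mm⁴.
Web plate: 14 × 200, A = 2 800 mm², y = 120 mm, Ī = 9 333 333 mm⁴.
Top plate: 70 × 26, A = 1 820 mm², y = 233 mm, Ī = 102526.7 mm⁴.
Hole (subtracted): ⌀4, A = 12.56637 mm², y = 10 mm, Ī = 12.56637 mm⁴.
Centroid: ȳ = ΣA·y / ΣA = 103.8372 mm.
Transfer each piece to the centroidal x-axis using Ī + A·d² with d = y − 103.8372:
  bottom plate: d = -93.83716 mm → contributes +26 516 240 mm⁴
  web plate: d = 16.16284 mm → contributes +10 064 798 mm⁴
  top plate: d = 129.1628 mm → contributes +30 465 656 mm⁴
  hole: d = -93.83716 mm → contributes −110664.7 mm⁴
Total I = 66 936 029 mm⁴.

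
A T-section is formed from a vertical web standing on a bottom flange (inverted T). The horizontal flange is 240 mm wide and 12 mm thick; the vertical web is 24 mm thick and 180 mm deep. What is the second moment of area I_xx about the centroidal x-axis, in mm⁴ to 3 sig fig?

I_xx ≈ 2.76 × 10⁷ mm⁴

Split into non-overlapping primitives; take the origin at the lower-left of the bounding box.
Flange: 240 × 12, A = 2 880 mm², y = 6 mm, Ī = 34 560 mm⁴.
Web: 24 × 180, A = 4 320 mm², y = 102 mm, Ī = 11 664 000 mm⁴.
Centroid: ȳ = ΣA·y / ΣA = 63.6 mm.
Transfer each piece to the centroidal x-axis using Ī + A·d² with d = y − 63.6:
  flange: d = -57.6 mm → contributes +9 589 709 mm⁴
  web: d = 38.4 mm → contributes +18 034 099 mm⁴
Total I = 27 623 808 mm⁴.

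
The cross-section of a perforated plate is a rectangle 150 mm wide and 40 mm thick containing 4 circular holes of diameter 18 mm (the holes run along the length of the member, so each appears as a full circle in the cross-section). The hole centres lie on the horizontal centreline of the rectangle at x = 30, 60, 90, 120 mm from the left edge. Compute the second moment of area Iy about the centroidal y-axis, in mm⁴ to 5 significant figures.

Iy ≈ 1.0084 × 10⁷ mm⁴

Treat the section as a set of non-overlapping primitives; coordinates are from the bounding-box lower-left.
Plate: 150 × 40, A = 6 000 mm², x = 75 mm, Ī = 11 250 000 mm⁴.
Hole 1 (subtracted): ⌀18, A = 254.469 mm², x = 30 mm, Ī = 5152.997 mm⁴.
Hole 2 (subtracted): ⌀18, A = 254.469 mm², x = 60 mm, Ī = 5152.997 mm⁴.
Hole 3 (subtracted): ⌀18, A = 254.469 mm², x = 90 mm, Ī = 5152.997 mm⁴.
Hole 4 (subtracted): ⌀18, A = 254.469 mm², x = 120 mm, Ī = 5152.997 mm⁴.
By symmetry the centroid is at mid-width, x̄ = 75 mm.
Transfer each piece to the centroidal y-axis using Ī + A·d² with d = x − 75:
  plate: d = 0 mm → contributes +11 250 000 mm⁴
  hole 1: d = -45 mm → contributes −520452.7 mm⁴
  hole 2: d = -15 mm → contributes −62408.52 mm⁴
  hole 3: d = 15 mm → contributes −62408.52 mm⁴
  hole 4: d = 45 mm → contributes −520452.7 mm⁴
Total I = 10 084 277 mm⁴.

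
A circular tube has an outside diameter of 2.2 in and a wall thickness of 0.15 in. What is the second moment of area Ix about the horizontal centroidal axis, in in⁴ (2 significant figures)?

Ix ≈ 0.51 in⁴

Decompose the section into non-overlapping parts with the origin at the bottom-left of its bounding rectangle.
Outer circle: ⌀2.2, A = 3.801 in², y = 1.1 in, Ī = 1.15 in⁴.
Bore (subtracted): ⌀1.9, A = 2.835 in², y = 1.1 in, Ī = 0.6397 in⁴.
By symmetry the centroid is at mid-height, ȳ = 1.1 in.
All pieces are centred on the horizontal centroidal axis, so I = ΣĪ (holes subtracted) = 0.5102 in⁴.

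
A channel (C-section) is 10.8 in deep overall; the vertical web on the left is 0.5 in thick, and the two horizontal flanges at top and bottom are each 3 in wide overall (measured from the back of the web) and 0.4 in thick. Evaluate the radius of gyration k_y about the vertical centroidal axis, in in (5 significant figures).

k_y ≈ 0.77442 in

Treat the section as a set of non-overlapping primitives; coordinates are from the bounding-box lower-left.
Web: 0.5 × 10.8, A = 5.4 in², x = 0.25 in, Ī = 0.1125 in⁴.
Top flange (beyond web): 2.5 × 0.4, A = 1 in², x = 1.75 in, Ī = 0.5208333 in⁴.
Bottom flange (beyond web): 2.5 × 0.4, A = 1 in², x = 1.75 in, Ī = 0.5208333 in⁴.
Centroid: x̄ = ΣA·x / ΣA = 0.6554054 in.
Transfer each piece to the vertical centroidal axis using Ī + A·d² with d = x − 0.6554054:
  web: d = -0.4054054 in → contributes +1.000009 in⁴
  top flange (beyond web): d = 1.094595 in → contributes +1.718971 in⁴
  bottom flange (beyond web): d = 1.094595 in → contributes +1.718971 in⁴
Total I = 4.43795 in⁴.
Radius of gyration: k = √(I/A) = √(4.43795 / 7.4) = 0.7744179 in.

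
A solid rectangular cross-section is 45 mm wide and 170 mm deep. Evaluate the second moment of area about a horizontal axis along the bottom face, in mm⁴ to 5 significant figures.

I_base ≈ 7.3695 × 10⁷ mm⁴

The section: 45 × 170, A = 7 650 mm², y = 85 mm, Ī = 18 423 750 mm⁴.
Transfer it to a horizontal axis along the bottom face using Ī + A·d² with d = y − 0:
  the section: d = 85 mm → contributes +73 695 000 mm⁴
Total I = 73 695 000 mm⁴.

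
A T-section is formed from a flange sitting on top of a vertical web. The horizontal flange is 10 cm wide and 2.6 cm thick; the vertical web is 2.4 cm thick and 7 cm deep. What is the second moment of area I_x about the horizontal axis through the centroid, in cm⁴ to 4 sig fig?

I_x ≈ 318.4 cm⁴

Split into non-overlapping primitives; take the origin at the lower-left of the bounding box.
Flange: 10 × 2.6, A = 26 cm², y = 8.3 cm, Ī = 14.6467 cm⁴.
Web: 2.4 × 7, A = 16.8 cm², y = 3.5 cm, Ī = 68.6 cm⁴.
Centroid: ȳ = ΣA·y / ΣA = 6.41589 cm.
Transfer each piece to the horizontal axis through the centroid using Ī + A·d² with d = y − 6.41589:
  flange: d = 1.88411 cm → contributes +106.944 cm⁴
  web: d = -2.91589 cm → contributes +211.44 cm⁴
Total I = 318.384 cm⁴.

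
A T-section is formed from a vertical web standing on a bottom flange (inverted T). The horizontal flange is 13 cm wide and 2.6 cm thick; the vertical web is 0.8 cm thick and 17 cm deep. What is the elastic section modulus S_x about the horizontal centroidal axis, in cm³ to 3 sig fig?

S_x ≈ 82.5 cm³

Decompose the section into non-overlapping parts with the origin at the bottom-left of its bounding rectangle.
Flange: 13 × 2.6, A = 33.8 cm², y = 1.3 cm, Ī = 19.041 cm⁴.
Web: 0.8 × 17, A = 13.6 cm², y = 11.1 cm, Ī = 327.53 cm⁴.
Centroid: ȳ = ΣA·y / ΣA = 4.1118 cm.
Transfer each piece to the horizontal centroidal axis using Ī + A·d² with d = y − 4.1118:
  flange: d = -2.8118 cm → contributes +286.27 cm⁴
  web: d = 6.9882 cm → contributes +991.69 cm⁴
Total I = 1 278 cm⁴.
Extreme fibre distance c = 15.488 cm; S = I/c = 82.512 cm³.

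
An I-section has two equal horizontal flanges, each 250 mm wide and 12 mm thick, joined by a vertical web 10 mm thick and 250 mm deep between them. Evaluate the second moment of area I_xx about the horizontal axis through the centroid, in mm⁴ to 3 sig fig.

I_xx ≈ 1.16 × 10⁸ mm⁴

Treat the section as a set of non-overlapping primitives; coordinates are from the bounding-box lower-left.
Bottom flange: 250 × 12, A = 3 000 mm², y = 6 mm, Ī = 36 000 mm⁴.
Web: 10 × 250, A = 2 500 mm², y = 137 mm, Ī = 13 020 833 mm⁴.
Top flange: 250 × 12, A = 3 000 mm², y = 268 mm, Ī = 36 000 mm⁴.
By symmetry the centroid is at mid-height, ȳ = 137 mm.
Transfer each piece to the horizontal axis through the centroid using Ī + A·d² with d = y − 137:
  bottom flange: d = -131 mm → contributes +51 519 000 mm⁴
  web: d = 0 mm → contributes +13 020 833 mm⁴
  top flange: d = 131 mm → contributes +51 519 000 mm⁴
Total I = 116 058 833 mm⁴.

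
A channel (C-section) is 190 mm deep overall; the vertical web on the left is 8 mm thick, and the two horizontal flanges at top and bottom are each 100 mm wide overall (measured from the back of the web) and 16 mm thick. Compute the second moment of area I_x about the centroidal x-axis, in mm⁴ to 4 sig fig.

Treat the section as a set of non-overlapping primitives; coordinates are from the bounding-box lower-left.
Web: 8 × 190, A = 1 520 mm², y = 95 mm, Ī = 4 572 667 mm⁴.
Top flange (beyond web): 92 × 16, A = 1 472 mm², y = 182 mm, Ī = 31402.7 mm⁴.
Bottom flange (beyond web): 92 × 16, A = 1 472 mm², y = 8 mm, Ī = 31402.7 mm⁴.
By symmetry the centroid is at mid-height, ȳ = 95 mm.
Transfer each piece to the centroidal x-axis using Ī + A·d² with d = y − 95:
  web: d = 0 mm → contributes +4 572 667 mm⁴
  top flange (beyond web): d = 87 mm → contributes +11 172 971 mm⁴
  bottom flange (beyond web): d = -87 mm → contributes +11 172 971 mm⁴
Total I = 26 918 608 mm⁴.

I_x ≈ 2.692 × 10⁷ mm⁴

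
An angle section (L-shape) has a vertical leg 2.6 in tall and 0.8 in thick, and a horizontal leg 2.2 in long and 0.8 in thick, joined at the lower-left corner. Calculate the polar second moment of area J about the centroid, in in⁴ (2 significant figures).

Decompose the section into non-overlapping parts with the origin at the bottom-left of its bounding rectangle.
Vertical leg: 0.8 × 2.6, A = 2.08 in², y = 1.3 in, Ī = 1.172 in⁴.
Horizontal leg (remainder): 1.4 × 0.8, A = 1.12 in², y = 0.4 in, Ī = 0.05973 in⁴.
Centroid: ȳ = ΣA·y / ΣA = 0.985 in.
Transfer each piece to the centroidal x-axis using Ī + A·d² with d = y − 0.985:
  vertical leg: d = 0.315 in → contributes +1.378 in⁴
  horizontal leg (remainder): d = -0.585 in → contributes +0.443 in⁴
Total I = 1.821 in⁴.
For the y-axis: x̄ = 0.785 in.
Repeating about the centroidal y-axis gives I_y = 1.175 in⁴.
Polar second moment: J = I_x + I_y = 2.996 in⁴.

J ≈ 3.0 in⁴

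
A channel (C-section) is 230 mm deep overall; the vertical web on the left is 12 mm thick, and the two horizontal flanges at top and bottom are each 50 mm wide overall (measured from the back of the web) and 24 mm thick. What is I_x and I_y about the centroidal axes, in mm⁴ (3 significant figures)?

Split into non-overlapping primitives; take the origin at the lower-left of the bounding box.
Web: 12 × 230, A = 2 760 mm², y = 115 mm, Ī = 12 167 000 mm⁴.
Top flange (beyond web): 38 × 24, A = 912 mm², y = 218 mm, Ī = 43 776 mm⁴.
Bottom flange (beyond web): 38 × 24, A = 912 mm², y = 12 mm, Ī = 43 776 mm⁴.
By symmetry the centroid is at mid-height, ȳ = 115 mm.
Transfer each piece to the centroidal x-axis using Ī + A·d² with d = y − 115:
  web: d = 0 mm → contributes +12 167 000 mm⁴
  top flange (beyond web): d = 103 mm → contributes +9 719 184 mm⁴
  bottom flange (beyond web): d = -103 mm → contributes +9 719 184 mm⁴
Total I = 31 605 368 mm⁴.
For the y-axis: x̄ = 15.948 mm.
Repeating about the centroidal y-axis gives I_y = 938 995 mm⁴.

I_x ≈ 3.16 × 10⁷ mm⁴, I_y ≈ 9.39 × 10⁵ mm⁴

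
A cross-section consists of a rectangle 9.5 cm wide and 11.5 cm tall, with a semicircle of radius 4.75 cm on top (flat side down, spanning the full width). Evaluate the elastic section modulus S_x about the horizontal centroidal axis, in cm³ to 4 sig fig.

Split into non-overlapping primitives; take the origin at the lower-left of the bounding box.
Rectangular body: 9.5 × 11.5, A = 109.25 cm², y = 5.75 cm, Ī = 1204.03 cm⁴.
Semicircular cap: semicircle r = 4.75, A = 35.4411 cm², y = 13.516 cm, Ī = 55.8736 cm⁴.
Centroid: ȳ = ΣA·y / ΣA = 7.65222 cm.
Transfer each piece to the horizontal centroidal axis using Ī + A·d² with d = y − 7.65222:
  rectangular body: d = -1.90222 cm → contributes +1599.34 cm⁴
  semicircular cap: d = 5.86374 cm → contributes +1274.46 cm⁴
Total I = 2873.8 cm⁴.
Extreme fibre distance c = 8.59778 cm; S = I/c = 334.249 cm³.

S_x ≈ 334.2 cm³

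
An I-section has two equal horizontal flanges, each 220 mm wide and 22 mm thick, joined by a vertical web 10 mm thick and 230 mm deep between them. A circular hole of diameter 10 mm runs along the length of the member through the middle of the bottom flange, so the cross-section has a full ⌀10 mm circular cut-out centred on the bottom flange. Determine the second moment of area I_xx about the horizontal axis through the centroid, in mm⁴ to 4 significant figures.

I_xx ≈ 1.630 × 10⁸ mm⁴

Decompose the section into non-overlapping parts with the origin at the bottom-left of its bounding rectangle.
Bottom flange: 220 × 22, A = 4 840 mm², y = 11 mm, Ī = 195 213 mm⁴.
Web: 10 × 230, A = 2 300 mm², y = 137 mm, Ī = 10 139 167 mm⁴.
Top flange: 220 × 22, A = 4 840 mm², y = 263 mm, Ī = 195 213 mm⁴.
Hole (subtracted): ⌀10, A = 78.5398 mm², y = 11 mm, Ī = 490.874 mm⁴.
Centroid: ȳ = ΣA·y / ΣA = 137.831 mm.
Transfer each piece to the horizontal axis through the centroid using Ī + A·d² with d = y − 137.831:
  bottom flange: d = -126.831 mm → contributes +78 052 559 mm⁴
  web: d = -0.831496 mm → contributes +10 140 757 mm⁴
  top flange: d = 125.169 mm → contributes +76 024 241 mm⁴
  hole: d = -126.831 mm → contributes −1 263 900 mm⁴
Total I = 162 953 656 mm⁴.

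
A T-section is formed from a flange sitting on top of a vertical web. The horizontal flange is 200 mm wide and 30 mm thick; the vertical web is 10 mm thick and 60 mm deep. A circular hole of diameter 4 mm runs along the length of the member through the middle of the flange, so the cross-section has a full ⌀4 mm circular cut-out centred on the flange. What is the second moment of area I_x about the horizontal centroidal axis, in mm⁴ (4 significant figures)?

Split into non-overlapping primitives; take the origin at the lower-left of the bounding box.
Flange: 200 × 30, A = 6 000 mm², y = 75 mm, Ī = 450 000 mm⁴.
Web: 10 × 60, A = 600 mm², y = 30 mm, Ī = 180 000 mm⁴.
Hole (subtracted): ⌀4, A = 12.5664 mm², y = 75 mm, Ī = 12.5664 mm⁴.
Centroid: ȳ = ΣA·y / ΣA = 70.9013 mm.
Transfer each piece to the horizontal centroidal axis using Ī + A·d² with d = y − 70.9013:
  flange: d = 4.09871 mm → contributes +550 797 mm⁴
  web: d = -40.9013 mm → contributes +1 183 749 mm⁴
  hole: d = 4.09871 mm → contributes −223.674 mm⁴
Total I = 1 734 322 mm⁴.

I_x ≈ 1.734 × 10⁶ mm⁴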